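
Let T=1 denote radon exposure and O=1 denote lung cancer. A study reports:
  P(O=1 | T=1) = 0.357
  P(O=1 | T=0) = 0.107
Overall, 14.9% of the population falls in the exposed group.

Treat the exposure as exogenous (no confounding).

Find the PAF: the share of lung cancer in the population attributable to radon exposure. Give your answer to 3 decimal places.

PAF ≈ 0.258

Let p₁ = 0.357, p₀ = 0.107.
Overall risk P(Y=1) = π·p₁ + (1−π)·p₀ = 0.149×0.357 + 0.851×0.107 = 0.14425.
Under exogeneity, PAF = [P(Y=1) − p₀] / P(Y=1).
PAF = (0.14425 − 0.107) / 0.14425 ≈ 0.2582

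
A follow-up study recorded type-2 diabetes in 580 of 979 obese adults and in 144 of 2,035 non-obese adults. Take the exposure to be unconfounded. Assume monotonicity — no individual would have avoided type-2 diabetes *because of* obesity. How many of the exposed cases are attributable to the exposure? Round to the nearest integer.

p₁ = P(outcome | exposed) = 580/979 = 0.59244
p₀ = P(outcome | unexposed) = 144/2035 = 0.070762
PN = (p₁ − p₀)/p₁ = (0.59244 − 0.070762) / 0.59244 ≈ 0.88056.
Attributable cases ≈ PN × (exposed cases) = 0.88056 × 580 ≈ 510.72.

about 511 cases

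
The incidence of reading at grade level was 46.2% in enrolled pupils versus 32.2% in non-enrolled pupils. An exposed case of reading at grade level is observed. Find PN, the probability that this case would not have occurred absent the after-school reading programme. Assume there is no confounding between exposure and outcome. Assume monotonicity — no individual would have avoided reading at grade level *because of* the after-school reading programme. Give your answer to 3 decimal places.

p₁ = 0.462, p₀ = 0.322.
Under exogeneity and monotonicity, PN = (p₁ − p₀) / p₁.
PN = (0.462 − 0.322) / 0.462 = 0.14 / 0.462 ≈ 0.3030

PN ≈ 0.303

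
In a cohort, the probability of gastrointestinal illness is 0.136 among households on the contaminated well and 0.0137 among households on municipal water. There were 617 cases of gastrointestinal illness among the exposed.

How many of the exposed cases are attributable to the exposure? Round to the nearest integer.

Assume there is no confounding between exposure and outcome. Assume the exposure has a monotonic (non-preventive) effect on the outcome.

about 555 cases

Let p₁ = 0.136, p₀ = 0.0137.
PN = (p₁ − p₀)/p₁ = (0.136 − 0.0137) / 0.136 ≈ 0.89926.
Attributable cases ≈ PN × (exposed cases) = 0.89926 × 617 ≈ 554.85.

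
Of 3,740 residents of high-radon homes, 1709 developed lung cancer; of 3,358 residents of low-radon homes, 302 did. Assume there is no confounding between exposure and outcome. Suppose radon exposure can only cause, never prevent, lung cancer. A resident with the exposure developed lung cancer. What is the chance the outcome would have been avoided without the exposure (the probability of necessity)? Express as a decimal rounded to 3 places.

PN ≈ 0.803

p₁ = P(outcome | exposed) = 1709/3740 = 0.45695
p₀ = P(outcome | unexposed) = 302/3358 = 0.089934
Under exogeneity and monotonicity, PN = (p₁ − p₀) / p₁.
PN = (0.45695 − 0.089934) / 0.45695 = 0.36702 / 0.45695 ≈ 0.8032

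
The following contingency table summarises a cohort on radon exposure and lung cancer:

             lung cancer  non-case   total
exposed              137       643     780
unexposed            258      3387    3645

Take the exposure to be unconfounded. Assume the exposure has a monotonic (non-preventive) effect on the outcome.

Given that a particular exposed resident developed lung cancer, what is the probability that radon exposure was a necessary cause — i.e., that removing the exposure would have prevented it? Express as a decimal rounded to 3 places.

p₁ = P(outcome | exposed) = 137/780 = 0.17564
p₀ = P(outcome | unexposed) = 258/3645 = 0.070782
Under exogeneity and monotonicity, PN = (p₁ − p₀)/p₁.
PN = (0.17564 − 0.070782) / 0.17564 ≈ 0.5970

PN ≈ 0.597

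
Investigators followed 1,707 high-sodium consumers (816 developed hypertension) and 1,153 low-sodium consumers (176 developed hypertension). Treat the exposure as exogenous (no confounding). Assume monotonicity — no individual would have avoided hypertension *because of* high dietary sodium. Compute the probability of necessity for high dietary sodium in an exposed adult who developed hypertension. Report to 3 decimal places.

PN ≈ 0.681

p₁ = P(outcome | exposed) = 816/1707 = 0.47803
p₀ = P(outcome | unexposed) = 176/1153 = 0.15265
Under exogeneity and monotonicity, PN = (p₁ − p₀) / p₁.
PN = (0.47803 − 0.15265) / 0.47803 = 0.32539 / 0.47803 ≈ 0.6807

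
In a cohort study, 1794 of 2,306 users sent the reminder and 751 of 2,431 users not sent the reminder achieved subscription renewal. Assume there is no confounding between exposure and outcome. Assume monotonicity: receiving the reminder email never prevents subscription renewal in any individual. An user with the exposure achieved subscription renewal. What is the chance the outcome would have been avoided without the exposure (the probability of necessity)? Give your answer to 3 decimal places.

p₁ = P(outcome | exposed) = 1794/2306 = 0.77797
p₀ = P(outcome | unexposed) = 751/2431 = 0.30893
Under exogeneity and monotonicity, PN = (p₁ − p₀) / p₁.
PN = (0.77797 − 0.30893) / 0.77797 = 0.46904 / 0.77797 ≈ 0.6029

PN ≈ 0.603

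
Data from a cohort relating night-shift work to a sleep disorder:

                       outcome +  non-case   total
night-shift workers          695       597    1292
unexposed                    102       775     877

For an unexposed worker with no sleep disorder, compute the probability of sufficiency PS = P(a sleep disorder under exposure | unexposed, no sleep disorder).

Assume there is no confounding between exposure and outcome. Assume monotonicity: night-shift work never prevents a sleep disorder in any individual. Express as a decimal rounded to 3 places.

p₁ = P(outcome | exposed) = 695/1292 = 0.53793
p₀ = P(outcome | unexposed) = 102/877 = 0.11631
Under exogeneity and monotonicity, PS = (p₁ − p₀) / (1 − p₀).
PS = (0.53793 − 0.11631) / (1 − 0.11631) = 0.42162 / 0.88369 ≈ 0.4771

PS ≈ 0.477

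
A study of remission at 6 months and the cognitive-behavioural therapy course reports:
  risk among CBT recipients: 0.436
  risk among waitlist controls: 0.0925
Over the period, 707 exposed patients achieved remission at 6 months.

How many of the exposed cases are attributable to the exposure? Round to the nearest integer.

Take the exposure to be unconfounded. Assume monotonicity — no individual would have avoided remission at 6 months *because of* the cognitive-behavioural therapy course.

Let p₁ = 0.436, p₀ = 0.0925.
PN = (p₁ − p₀)/p₁ = (0.436 − 0.0925) / 0.436 ≈ 0.78784.
Attributable cases ≈ PN × (exposed cases) = 0.78784 × 707 ≈ 557.01.

about 557 cases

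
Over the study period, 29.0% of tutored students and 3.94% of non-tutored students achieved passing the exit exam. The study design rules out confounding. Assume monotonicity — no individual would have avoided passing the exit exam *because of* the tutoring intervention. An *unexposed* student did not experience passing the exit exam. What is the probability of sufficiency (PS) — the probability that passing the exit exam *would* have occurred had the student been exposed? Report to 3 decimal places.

PS ≈ 0.261

p₁ = 0.29, p₀ = 0.0394.
Under exogeneity and monotonicity, PS = (p₁ − p₀) / (1 − p₀).
PS = (0.29 − 0.0394) / (1 − 0.0394) = 0.2506 / 0.9606 ≈ 0.2609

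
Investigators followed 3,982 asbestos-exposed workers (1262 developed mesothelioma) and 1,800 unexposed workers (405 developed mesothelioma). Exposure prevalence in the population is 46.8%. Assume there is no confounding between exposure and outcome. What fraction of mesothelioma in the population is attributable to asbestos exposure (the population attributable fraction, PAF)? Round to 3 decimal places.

p₁ = P(outcome | exposed) = 1262/3982 = 0.31693
p₀ = P(outcome | unexposed) = 405/1800 = 0.225
Overall risk P(Y=1) = π·p₁ + (1−π)·p₀ = 0.468×0.31693 + 0.532×0.225 = 0.26802.
Under exogeneity, PAF = [P(Y=1) − p₀] / P(Y=1).
PAF = (0.26802 − 0.225) / 0.26802 ≈ 0.1605

PAF ≈ 0.161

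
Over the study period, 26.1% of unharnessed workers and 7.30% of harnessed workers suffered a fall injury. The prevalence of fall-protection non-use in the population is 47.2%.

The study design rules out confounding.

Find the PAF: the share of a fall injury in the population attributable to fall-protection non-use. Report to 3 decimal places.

p₁ = 0.261, p₀ = 0.073.
Overall risk P(Y=1) = π·p₁ + (1−π)·p₀ = 0.472×0.261 + 0.528×0.073 = 0.16174.
Under exogeneity, PAF = [P(Y=1) − p₀] / P(Y=1).
PAF = (0.16174 − 0.073) / 0.16174 ≈ 0.5486

PAF ≈ 0.549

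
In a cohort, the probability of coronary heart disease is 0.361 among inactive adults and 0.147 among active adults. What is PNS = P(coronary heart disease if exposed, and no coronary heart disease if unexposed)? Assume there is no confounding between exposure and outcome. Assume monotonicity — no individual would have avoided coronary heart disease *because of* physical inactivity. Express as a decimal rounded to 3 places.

Let p₁ = 0.361, p₀ = 0.147.
Under exogeneity and monotonicity, PNS = p₁ − p₀.
PNS = 0.361 − 0.147 = 0.214

PNS ≈ 0.214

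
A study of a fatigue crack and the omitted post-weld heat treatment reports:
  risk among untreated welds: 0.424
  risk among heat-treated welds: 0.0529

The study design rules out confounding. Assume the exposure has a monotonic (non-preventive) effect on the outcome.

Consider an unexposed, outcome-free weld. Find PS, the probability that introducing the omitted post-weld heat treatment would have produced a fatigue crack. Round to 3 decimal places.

Let p₁ = 0.424, p₀ = 0.0529.
Under exogeneity and monotonicity, PS = (p₁ − p₀) / (1 − p₀).
PS = (0.424 − 0.0529) / (1 − 0.0529) = 0.3711 / 0.9471 ≈ 0.3918

PS ≈ 0.392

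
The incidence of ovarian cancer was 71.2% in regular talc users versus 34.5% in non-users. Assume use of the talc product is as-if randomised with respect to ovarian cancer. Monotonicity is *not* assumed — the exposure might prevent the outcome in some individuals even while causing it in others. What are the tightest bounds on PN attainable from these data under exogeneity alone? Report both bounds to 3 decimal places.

0.515 ≤ PN ≤ 0.920

p₁ = 0.712, p₀ = 0.345.
Under exogeneity alone the bounds on PN are max{0,(p₁−p₀)/p₁} ≤ PN ≤ min{1,(1−p₀)/p₁}.
  lower = (p₁ − p₀)/p₁ = 0.367 / 0.712 ≈ 0.5154
  upper = min{1, (1 − p₀)/p₁} = 0.655 / 0.712 ≈ 0.9199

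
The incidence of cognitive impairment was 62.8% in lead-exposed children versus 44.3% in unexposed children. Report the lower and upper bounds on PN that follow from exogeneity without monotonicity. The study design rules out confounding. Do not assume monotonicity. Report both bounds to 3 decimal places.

p₁ = 0.628, p₀ = 0.443.
Under exogeneity alone the bounds on PN are max{0,(p₁−p₀)/p₁} ≤ PN ≤ min{1,(1−p₀)/p₁}.
  lower = (p₁ − p₀)/p₁ = 0.185 / 0.628 ≈ 0.2946
  upper = min{1, (1 − p₀)/p₁} = 0.557 / 0.628 ≈ 0.8869

0.295 ≤ PN ≤ 0.887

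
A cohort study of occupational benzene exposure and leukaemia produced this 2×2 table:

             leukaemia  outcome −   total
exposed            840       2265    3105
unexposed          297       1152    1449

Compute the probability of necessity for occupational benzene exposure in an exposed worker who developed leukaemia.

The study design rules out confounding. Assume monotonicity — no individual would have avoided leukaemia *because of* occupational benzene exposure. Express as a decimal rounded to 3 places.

p₁ = P(outcome | exposed) = 840/3105 = 0.27053
p₀ = P(outcome | unexposed) = 297/1449 = 0.20497
Under exogeneity and monotonicity, PN = (p₁ − p₀)/p₁.
PN = (0.27053 − 0.20497) / 0.27053 ≈ 0.2423

PN ≈ 0.242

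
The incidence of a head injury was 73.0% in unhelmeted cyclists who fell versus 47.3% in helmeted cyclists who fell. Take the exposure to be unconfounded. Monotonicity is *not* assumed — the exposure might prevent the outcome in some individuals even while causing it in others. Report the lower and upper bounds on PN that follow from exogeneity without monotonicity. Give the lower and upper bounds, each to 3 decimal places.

p₁ = 0.73, p₀ = 0.473.
Under exogeneity alone the bounds on PN are max{0,(p₁−p₀)/p₁} ≤ PN ≤ min{1,(1−p₀)/p₁}.
  lower = (p₁ − p₀)/p₁ = 0.257 / 0.73 ≈ 0.3521
  upper = min{1, (1 − p₀)/p₁} = 0.527 / 0.73 ≈ 0.7219

0.352 ≤ PN ≤ 0.722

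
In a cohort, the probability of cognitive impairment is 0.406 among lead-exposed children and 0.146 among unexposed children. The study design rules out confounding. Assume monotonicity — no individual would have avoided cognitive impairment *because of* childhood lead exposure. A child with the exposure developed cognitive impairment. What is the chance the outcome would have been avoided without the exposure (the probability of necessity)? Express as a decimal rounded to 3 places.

PN ≈ 0.640

Let p₁ = 0.406, p₀ = 0.146.
Under exogeneity and monotonicity, PN = (p₁ − p₀) / p₁.
PN = (0.406 − 0.146) / 0.406 = 0.26 / 0.406 ≈ 0.6404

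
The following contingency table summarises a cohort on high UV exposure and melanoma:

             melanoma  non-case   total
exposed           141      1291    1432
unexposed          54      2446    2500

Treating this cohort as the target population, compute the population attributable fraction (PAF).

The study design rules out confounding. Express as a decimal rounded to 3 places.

PAF ≈ 0.564

p₁ = P(outcome | exposed) = 141/1432 = 0.098464
p₀ = P(outcome | unexposed) = 54/2500 = 0.0216
Exposure prevalence π = 1432/3932 = 0.36419; overall risk P(Y=1) = 0.049593.
Under exogeneity, PAF = [P(Y=1) − p₀]/P(Y=1).
PAF = (0.049593 − 0.0216) / 0.049593 ≈ 0.5645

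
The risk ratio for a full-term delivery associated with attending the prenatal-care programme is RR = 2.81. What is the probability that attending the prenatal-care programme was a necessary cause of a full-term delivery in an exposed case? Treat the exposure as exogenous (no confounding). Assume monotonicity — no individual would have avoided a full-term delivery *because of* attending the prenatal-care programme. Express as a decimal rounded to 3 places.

PN ≈ 0.644

Under exogeneity and monotonicity, PN = (RR − 1) / RR = 1 − 1/RR.
PN = (2.81 − 1) / 2.81 = 1.81 / 2.81 ≈ 0.6441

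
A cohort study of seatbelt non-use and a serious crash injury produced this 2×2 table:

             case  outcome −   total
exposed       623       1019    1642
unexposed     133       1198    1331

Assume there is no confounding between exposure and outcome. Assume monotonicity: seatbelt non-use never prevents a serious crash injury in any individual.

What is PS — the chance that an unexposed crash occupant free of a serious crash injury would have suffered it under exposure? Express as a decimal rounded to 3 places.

PS ≈ 0.311

p₁ = P(outcome | exposed) = 623/1642 = 0.37942
p₀ = P(outcome | unexposed) = 133/1331 = 0.099925
Under exogeneity and monotonicity, PS = (p₁ − p₀)/(1 − p₀).
PS = (0.37942 − 0.099925) / 0.90008 ≈ 0.3105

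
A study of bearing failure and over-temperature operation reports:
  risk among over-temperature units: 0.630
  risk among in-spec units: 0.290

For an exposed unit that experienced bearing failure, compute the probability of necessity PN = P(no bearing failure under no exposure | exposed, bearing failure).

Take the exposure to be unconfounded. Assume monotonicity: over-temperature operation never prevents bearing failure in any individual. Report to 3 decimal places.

PN ≈ 0.540

Let p₁ = 0.63, p₀ = 0.29.
Under exogeneity and monotonicity, PN = (p₁ − p₀) / p₁.
PN = (0.63 − 0.29) / 0.63 = 0.34 / 0.63 ≈ 0.5397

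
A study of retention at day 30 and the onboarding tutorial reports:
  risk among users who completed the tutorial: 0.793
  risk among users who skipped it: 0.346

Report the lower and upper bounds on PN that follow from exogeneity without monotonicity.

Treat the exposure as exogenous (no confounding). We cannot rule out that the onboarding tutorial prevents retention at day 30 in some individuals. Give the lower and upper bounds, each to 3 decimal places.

0.564 ≤ PN ≤ 0.825

Let p₁ = 0.793, p₀ = 0.346.
Under exogeneity alone the bounds on PN are max{0,(p₁−p₀)/p₁} ≤ PN ≤ min{1,(1−p₀)/p₁}.
  lower = (p₁ − p₀)/p₁ = 0.447 / 0.793 ≈ 0.5637
  upper = min{1, (1 − p₀)/p₁} = 0.654 / 0.793 ≈ 0.8247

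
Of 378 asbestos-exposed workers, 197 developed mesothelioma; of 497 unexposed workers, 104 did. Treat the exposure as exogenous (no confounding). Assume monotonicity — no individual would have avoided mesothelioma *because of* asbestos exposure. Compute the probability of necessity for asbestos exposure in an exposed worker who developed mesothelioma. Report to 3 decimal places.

PN ≈ 0.598

p₁ = P(outcome | exposed) = 197/378 = 0.52116
p₀ = P(outcome | unexposed) = 104/497 = 0.20926
Under exogeneity and monotonicity, PN = (p₁ − p₀) / p₁.
PN = (0.52116 − 0.20926) / 0.52116 = 0.31191 / 0.52116 ≈ 0.5985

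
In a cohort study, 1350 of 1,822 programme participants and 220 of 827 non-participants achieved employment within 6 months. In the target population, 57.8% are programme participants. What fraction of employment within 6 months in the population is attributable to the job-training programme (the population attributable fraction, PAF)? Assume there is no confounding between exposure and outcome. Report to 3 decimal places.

p₁ = P(outcome | exposed) = 1350/1822 = 0.74094
p₀ = P(outcome | unexposed) = 220/827 = 0.26602
Overall risk P(Y=1) = π·p₁ + (1−π)·p₀ = 0.578×0.74094 + 0.422×0.26602 = 0.54053.
Under exogeneity, PAF = [P(Y=1) − p₀] / P(Y=1).
PAF = (0.54053 − 0.26602) / 0.54053 ≈ 0.5078

PAF ≈ 0.508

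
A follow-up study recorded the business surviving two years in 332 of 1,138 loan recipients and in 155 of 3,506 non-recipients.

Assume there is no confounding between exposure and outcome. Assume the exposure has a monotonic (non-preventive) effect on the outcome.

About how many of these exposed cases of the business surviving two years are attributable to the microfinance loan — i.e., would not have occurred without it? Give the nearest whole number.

p₁ = P(outcome | exposed) = 332/1138 = 0.29174
p₀ = P(outcome | unexposed) = 155/3506 = 0.04421
PN = (p₁ − p₀)/p₁ = (0.29174 − 0.04421) / 0.29174 ≈ 0.84846.
Attributable cases ≈ PN × (exposed cases) = 0.84846 × 332 ≈ 281.69.

about 282 cases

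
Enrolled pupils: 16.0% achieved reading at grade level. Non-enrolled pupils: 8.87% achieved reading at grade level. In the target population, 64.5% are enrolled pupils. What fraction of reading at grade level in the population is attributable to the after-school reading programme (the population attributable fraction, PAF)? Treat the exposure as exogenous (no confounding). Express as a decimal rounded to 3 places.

p₁ = 0.16, p₀ = 0.0887.
Overall risk P(Y=1) = π·p₁ + (1−π)·p₀ = 0.645×0.16 + 0.355×0.0887 = 0.13469.
Under exogeneity, PAF = [P(Y=1) − p₀] / P(Y=1).
PAF = (0.13469 − 0.0887) / 0.13469 ≈ 0.3414

PAF ≈ 0.341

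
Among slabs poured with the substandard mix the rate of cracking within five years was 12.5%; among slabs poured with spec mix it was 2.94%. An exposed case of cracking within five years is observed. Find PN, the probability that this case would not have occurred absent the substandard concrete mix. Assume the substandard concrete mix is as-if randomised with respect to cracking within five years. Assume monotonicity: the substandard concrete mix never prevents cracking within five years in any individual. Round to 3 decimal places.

p₁ = 0.125, p₀ = 0.0294.
Under exogeneity and monotonicity, PN = (p₁ − p₀) / p₁.
PN = (0.125 − 0.0294) / 0.125 = 0.0956 / 0.125 ≈ 0.7648

PN ≈ 0.765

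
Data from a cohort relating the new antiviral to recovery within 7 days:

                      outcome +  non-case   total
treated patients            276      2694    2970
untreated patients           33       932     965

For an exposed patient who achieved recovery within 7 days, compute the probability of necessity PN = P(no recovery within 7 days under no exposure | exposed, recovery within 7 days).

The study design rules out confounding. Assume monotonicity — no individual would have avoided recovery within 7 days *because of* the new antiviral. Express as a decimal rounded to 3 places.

PN ≈ 0.632

p₁ = P(outcome | exposed) = 276/2970 = 0.092929
p₀ = P(outcome | unexposed) = 33/965 = 0.034197
Under exogeneity and monotonicity, PN = (p₁ − p₀)/p₁.
PN = (0.092929 − 0.034197) / 0.092929 ≈ 0.6320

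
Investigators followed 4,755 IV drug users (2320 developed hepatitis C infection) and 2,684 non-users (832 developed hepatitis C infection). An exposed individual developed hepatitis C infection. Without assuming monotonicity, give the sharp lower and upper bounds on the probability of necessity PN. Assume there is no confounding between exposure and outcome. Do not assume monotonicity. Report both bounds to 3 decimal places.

p₁ = P(outcome | exposed) = 2320/4755 = 0.48791
p₀ = P(outcome | unexposed) = 832/2684 = 0.30999
Under exogeneity alone the bounds on PN are max{0,(p₁−p₀)/p₁} ≤ PN ≤ min{1,(1−p₀)/p₁}.
  lower = (p₁ − p₀)/p₁ = 0.17792 / 0.48791 ≈ 0.3647
  upper = min{1, (1 − p₀)/p₁} = 0.69001 / 0.48791 ≈ 1.4142 → capped at 1

0.365 ≤ PN ≤ 1.000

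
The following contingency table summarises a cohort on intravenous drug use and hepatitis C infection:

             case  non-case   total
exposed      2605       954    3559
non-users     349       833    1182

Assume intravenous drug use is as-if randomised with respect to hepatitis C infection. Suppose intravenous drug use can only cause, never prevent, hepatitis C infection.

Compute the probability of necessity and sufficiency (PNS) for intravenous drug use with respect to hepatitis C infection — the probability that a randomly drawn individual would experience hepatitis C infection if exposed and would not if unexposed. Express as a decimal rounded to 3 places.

PNS ≈ 0.437

p₁ = P(outcome | exposed) = 2605/3559 = 0.73195
p₀ = P(outcome | unexposed) = 349/1182 = 0.29526
Under exogeneity and monotonicity, PNS = p₁ − p₀.
PNS = 0.73195 − 0.29526 = 0.43668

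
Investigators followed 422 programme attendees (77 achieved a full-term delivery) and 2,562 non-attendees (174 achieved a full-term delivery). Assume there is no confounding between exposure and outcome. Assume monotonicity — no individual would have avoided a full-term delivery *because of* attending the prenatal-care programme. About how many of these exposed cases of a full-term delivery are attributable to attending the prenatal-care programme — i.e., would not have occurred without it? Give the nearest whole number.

about 48 cases

p₁ = P(outcome | exposed) = 77/422 = 0.18246
p₀ = P(outcome | unexposed) = 174/2562 = 0.067916
PN = (p₁ − p₀)/p₁ = (0.18246 − 0.067916) / 0.18246 ≈ 0.62779.
Attributable cases ≈ PN × (exposed cases) = 0.62779 × 77 ≈ 48.34.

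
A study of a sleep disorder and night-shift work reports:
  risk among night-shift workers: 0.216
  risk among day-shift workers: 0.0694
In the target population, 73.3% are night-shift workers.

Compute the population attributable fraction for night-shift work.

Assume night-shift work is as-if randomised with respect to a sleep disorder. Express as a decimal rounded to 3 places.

Let p₁ = 0.216, p₀ = 0.0694.
Overall risk P(Y=1) = π·p₁ + (1−π)·p₀ = 0.733×0.216 + 0.267×0.0694 = 0.17686.
Under exogeneity, PAF = [P(Y=1) − p₀] / P(Y=1).
PAF = (0.17686 − 0.0694) / 0.17686 ≈ 0.6076

PAF ≈ 0.608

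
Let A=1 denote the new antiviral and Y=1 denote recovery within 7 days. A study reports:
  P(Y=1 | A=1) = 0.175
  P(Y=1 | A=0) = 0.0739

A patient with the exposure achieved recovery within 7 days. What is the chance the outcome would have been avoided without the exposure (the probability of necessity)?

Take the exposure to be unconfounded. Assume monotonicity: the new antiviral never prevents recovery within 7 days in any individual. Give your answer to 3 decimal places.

PN ≈ 0.578

Let p₁ = 0.175, p₀ = 0.0739.
Under exogeneity and monotonicity, PN = (p₁ − p₀) / p₁.
PN = (0.175 − 0.0739) / 0.175 = 0.1011 / 0.175 ≈ 0.5777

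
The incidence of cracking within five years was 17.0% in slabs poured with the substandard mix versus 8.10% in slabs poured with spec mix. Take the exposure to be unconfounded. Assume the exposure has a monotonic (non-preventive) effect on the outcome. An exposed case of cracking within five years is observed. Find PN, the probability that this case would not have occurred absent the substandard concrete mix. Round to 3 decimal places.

PN ≈ 0.524

p₁ = 0.17, p₀ = 0.081.
Under exogeneity and monotonicity, PN = (p₁ − p₀) / p₁.
PN = (0.17 − 0.081) / 0.17 = 0.089 / 0.17 ≈ 0.5235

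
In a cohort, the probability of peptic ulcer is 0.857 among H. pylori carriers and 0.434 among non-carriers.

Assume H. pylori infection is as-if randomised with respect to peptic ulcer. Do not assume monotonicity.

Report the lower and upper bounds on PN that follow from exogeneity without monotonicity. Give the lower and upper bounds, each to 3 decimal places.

Let p₁ = 0.857, p₀ = 0.434.
Under exogeneity alone the bounds on PN are max{0,(p₁−p₀)/p₁} ≤ PN ≤ min{1,(1−p₀)/p₁}.
  lower = (p₁ − p₀)/p₁ = 0.423 / 0.857 ≈ 0.4936
  upper = min{1, (1 − p₀)/p₁} = 0.566 / 0.857 ≈ 0.6604

0.494 ≤ PN ≤ 0.660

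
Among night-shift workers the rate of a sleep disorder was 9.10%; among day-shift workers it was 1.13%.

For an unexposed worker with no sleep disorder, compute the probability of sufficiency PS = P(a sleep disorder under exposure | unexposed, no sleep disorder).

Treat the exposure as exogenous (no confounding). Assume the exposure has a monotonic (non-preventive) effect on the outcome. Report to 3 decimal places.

PS ≈ 0.081

p₁ = 0.091, p₀ = 0.0113.
Under exogeneity and monotonicity, PS = (p₁ − p₀) / (1 − p₀).
PS = (0.091 − 0.0113) / (1 − 0.0113) = 0.0797 / 0.9887 ≈ 0.0806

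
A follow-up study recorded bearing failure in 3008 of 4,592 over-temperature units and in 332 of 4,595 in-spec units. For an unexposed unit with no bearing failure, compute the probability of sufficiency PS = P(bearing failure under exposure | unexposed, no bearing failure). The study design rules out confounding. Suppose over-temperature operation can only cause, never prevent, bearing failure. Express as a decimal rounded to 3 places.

PS ≈ 0.628

p₁ = P(outcome | exposed) = 3008/4592 = 0.65505
p₀ = P(outcome | unexposed) = 332/4595 = 0.072252
Under exogeneity and monotonicity, PS = (p₁ − p₀) / (1 − p₀).
PS = (0.65505 − 0.072252) / (1 − 0.072252) = 0.5828 / 0.92775 ≈ 0.6282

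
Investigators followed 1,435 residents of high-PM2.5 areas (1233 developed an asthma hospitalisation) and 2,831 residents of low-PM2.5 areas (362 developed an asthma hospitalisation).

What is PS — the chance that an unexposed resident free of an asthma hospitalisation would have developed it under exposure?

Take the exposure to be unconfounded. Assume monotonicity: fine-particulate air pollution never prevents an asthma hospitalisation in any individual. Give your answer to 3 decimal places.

PS ≈ 0.839

p₁ = P(outcome | exposed) = 1233/1435 = 0.85923
p₀ = P(outcome | unexposed) = 362/2831 = 0.12787
Under exogeneity and monotonicity, PS = (p₁ − p₀) / (1 − p₀).
PS = (0.85923 − 0.12787) / (1 − 0.12787) = 0.73136 / 0.87213 ≈ 0.8386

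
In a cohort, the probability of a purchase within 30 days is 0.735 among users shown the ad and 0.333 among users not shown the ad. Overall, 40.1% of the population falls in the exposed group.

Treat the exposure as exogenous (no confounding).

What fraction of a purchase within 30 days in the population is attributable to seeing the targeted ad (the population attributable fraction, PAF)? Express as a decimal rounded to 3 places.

PAF ≈ 0.326

Let p₁ = 0.735, p₀ = 0.333.
Overall risk P(Y=1) = π·p₁ + (1−π)·p₀ = 0.401×0.735 + 0.599×0.333 = 0.4942.
Under exogeneity, PAF = [P(Y=1) − p₀] / P(Y=1).
PAF = (0.4942 − 0.333) / 0.4942 ≈ 0.3262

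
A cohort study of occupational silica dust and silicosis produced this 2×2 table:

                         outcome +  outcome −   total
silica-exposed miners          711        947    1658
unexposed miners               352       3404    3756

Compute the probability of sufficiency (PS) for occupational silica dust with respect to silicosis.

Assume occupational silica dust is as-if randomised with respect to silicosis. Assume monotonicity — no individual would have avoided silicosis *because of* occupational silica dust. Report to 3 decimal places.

p₁ = P(outcome | exposed) = 711/1658 = 0.42883
p₀ = P(outcome | unexposed) = 352/3756 = 0.093717
Under exogeneity and monotonicity, PS = (p₁ − p₀)/(1 − p₀).
PS = (0.42883 − 0.093717) / 0.90628 ≈ 0.3698

PS ≈ 0.370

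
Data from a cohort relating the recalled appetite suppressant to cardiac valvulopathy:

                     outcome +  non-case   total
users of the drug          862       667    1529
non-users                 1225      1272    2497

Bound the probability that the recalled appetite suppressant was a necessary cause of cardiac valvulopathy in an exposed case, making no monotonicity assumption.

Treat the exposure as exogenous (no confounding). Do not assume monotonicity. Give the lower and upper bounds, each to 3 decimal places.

0.130 ≤ PN ≤ 0.904

p₁ = P(outcome | exposed) = 862/1529 = 0.56377
p₀ = P(outcome | unexposed) = 1225/2497 = 0.49059
Under exogeneity alone the bounds on PN are max{0,(p₁−p₀)/p₁} ≤ PN ≤ min{1,(1−p₀)/p₁}.
  lower = (p₁ − p₀)/p₁ = 0.073178 / 0.56377 ≈ 0.1298
  upper = min{1, (1 − p₀)/p₁} = 0.50941 / 0.56377 ≈ 0.9036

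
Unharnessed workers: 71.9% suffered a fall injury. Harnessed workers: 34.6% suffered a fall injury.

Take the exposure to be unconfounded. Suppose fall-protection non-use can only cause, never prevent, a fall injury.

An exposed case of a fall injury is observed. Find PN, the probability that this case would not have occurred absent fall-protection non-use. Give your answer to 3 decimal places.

p₁ = 0.719, p₀ = 0.346.
Under exogeneity and monotonicity, PN = (p₁ − p₀) / p₁.
PN = (0.719 − 0.346) / 0.719 = 0.373 / 0.719 ≈ 0.5188

PN ≈ 0.519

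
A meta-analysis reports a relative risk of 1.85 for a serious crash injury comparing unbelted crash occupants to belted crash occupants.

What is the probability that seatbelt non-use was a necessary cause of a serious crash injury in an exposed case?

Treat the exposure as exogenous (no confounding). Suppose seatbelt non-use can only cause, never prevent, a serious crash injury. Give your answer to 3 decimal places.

PN ≈ 0.459

Under exogeneity and monotonicity, PN = (RR − 1) / RR = 1 − 1/RR.
PN = (1.85 − 1) / 1.85 = 0.85 / 1.85 ≈ 0.4595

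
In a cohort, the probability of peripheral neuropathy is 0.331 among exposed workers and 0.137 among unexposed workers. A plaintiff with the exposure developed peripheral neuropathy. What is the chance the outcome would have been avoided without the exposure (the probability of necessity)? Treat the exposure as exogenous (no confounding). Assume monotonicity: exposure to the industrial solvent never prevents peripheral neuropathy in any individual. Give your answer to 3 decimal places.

PN ≈ 0.586

Let p₁ = 0.331, p₀ = 0.137.
Under exogeneity and monotonicity, PN = (p₁ − p₀) / p₁.
PN = (0.331 − 0.137) / 0.331 = 0.194 / 0.331 ≈ 0.5861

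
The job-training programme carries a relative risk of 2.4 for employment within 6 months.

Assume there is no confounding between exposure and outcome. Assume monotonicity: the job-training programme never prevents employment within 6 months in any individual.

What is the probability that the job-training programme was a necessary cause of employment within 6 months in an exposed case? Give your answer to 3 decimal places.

Under exogeneity and monotonicity, PN = (RR − 1) / RR = 1 − 1/RR.
PN = (2.4 − 1) / 2.4 = 1.4 / 2.4 ≈ 0.5833

PN ≈ 0.583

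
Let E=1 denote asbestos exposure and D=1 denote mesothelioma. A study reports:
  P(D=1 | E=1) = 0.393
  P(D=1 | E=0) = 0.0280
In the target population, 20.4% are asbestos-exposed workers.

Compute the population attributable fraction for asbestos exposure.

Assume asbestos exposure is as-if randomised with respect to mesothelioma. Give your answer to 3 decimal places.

PAF ≈ 0.727

Let p₁ = 0.393, p₀ = 0.028.
Overall risk P(Y=1) = π·p₁ + (1−π)·p₀ = 0.204×0.393 + 0.796×0.028 = 0.10246.
Under exogeneity, PAF = [P(Y=1) − p₀] / P(Y=1).
PAF = (0.10246 − 0.028) / 0.10246 ≈ 0.7267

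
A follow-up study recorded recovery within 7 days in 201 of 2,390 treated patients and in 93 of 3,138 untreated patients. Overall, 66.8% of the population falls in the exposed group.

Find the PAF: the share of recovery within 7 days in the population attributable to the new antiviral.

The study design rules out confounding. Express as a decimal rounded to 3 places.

p₁ = P(outcome | exposed) = 201/2390 = 0.0841
p₀ = P(outcome | unexposed) = 93/3138 = 0.029637
Overall risk P(Y=1) = π·p₁ + (1−π)·p₀ = 0.668×0.0841 + 0.332×0.029637 = 0.066018.
Under exogeneity, PAF = [P(Y=1) − p₀] / P(Y=1).
PAF = (0.066018 − 0.029637) / 0.066018 ≈ 0.5511

PAF ≈ 0.551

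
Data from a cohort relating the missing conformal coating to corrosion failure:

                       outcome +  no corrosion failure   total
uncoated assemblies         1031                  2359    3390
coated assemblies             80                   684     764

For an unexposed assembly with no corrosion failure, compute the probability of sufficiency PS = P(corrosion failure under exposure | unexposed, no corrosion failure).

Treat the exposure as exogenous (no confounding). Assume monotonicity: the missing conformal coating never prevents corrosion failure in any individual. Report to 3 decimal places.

PS ≈ 0.223

p₁ = P(outcome | exposed) = 1031/3390 = 0.30413
p₀ = P(outcome | unexposed) = 80/764 = 0.10471
Under exogeneity and monotonicity, PS = (p₁ − p₀)/(1 − p₀).
PS = (0.30413 − 0.10471) / 0.89529 ≈ 0.2227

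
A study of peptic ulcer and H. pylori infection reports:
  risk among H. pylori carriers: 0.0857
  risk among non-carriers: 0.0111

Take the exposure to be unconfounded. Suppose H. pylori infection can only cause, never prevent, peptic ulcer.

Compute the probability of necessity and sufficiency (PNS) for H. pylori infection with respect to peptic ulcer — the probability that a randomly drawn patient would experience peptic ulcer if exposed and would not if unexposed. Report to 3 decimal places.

PNS ≈ 0.075

Let p₁ = 0.0857, p₀ = 0.0111.
Under exogeneity and monotonicity, PNS = p₁ − p₀.
PNS = 0.0857 − 0.0111 = 0.0746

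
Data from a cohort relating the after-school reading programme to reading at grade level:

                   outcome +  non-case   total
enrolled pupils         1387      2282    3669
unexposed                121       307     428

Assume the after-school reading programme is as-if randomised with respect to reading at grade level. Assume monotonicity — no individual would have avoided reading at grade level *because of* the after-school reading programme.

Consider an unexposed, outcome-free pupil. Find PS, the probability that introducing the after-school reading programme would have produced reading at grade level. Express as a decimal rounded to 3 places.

p₁ = P(outcome | exposed) = 1387/3669 = 0.37803
p₀ = P(outcome | unexposed) = 121/428 = 0.28271
Under exogeneity and monotonicity, PS = (p₁ − p₀) / (1 − p₀).
PS = (0.37803 − 0.28271) / (1 − 0.28271) = 0.095322 / 0.71729 ≈ 0.1329

PS ≈ 0.133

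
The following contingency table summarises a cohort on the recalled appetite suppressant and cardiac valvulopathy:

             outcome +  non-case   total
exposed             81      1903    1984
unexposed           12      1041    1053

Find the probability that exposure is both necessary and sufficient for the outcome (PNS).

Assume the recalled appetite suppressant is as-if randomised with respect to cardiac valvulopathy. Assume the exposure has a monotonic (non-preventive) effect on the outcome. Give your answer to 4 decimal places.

PNS ≈ 0.0294

p₁ = P(outcome | exposed) = 81/1984 = 0.040827
p₀ = P(outcome | unexposed) = 12/1053 = 0.011396
Under exogeneity and monotonicity, PNS = p₁ − p₀.
PNS = 0.040827 − 0.011396 = 0.029431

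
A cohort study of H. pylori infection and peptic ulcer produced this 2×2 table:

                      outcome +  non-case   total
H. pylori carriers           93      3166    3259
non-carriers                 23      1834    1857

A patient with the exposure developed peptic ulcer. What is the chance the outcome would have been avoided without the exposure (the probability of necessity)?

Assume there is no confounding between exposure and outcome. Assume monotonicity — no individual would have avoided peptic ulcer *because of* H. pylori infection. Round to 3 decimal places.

PN ≈ 0.566

p₁ = P(outcome | exposed) = 93/3259 = 0.028536
p₀ = P(outcome | unexposed) = 23/1857 = 0.012386
Under exogeneity and monotonicity, PN = (p₁ − p₀)/p₁.
PN = (0.028536 − 0.012386) / 0.028536 ≈ 0.5660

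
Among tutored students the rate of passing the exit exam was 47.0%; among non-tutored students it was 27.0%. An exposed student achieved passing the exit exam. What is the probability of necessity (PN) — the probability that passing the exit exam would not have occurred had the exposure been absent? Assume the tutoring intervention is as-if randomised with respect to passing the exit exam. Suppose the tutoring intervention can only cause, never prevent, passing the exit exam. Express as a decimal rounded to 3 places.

p₁ = 0.47, p₀ = 0.27.
Under exogeneity and monotonicity, PN = (p₁ − p₀) / p₁.
PN = (0.47 − 0.27) / 0.47 = 0.2 / 0.47 ≈ 0.4255

PN ≈ 0.426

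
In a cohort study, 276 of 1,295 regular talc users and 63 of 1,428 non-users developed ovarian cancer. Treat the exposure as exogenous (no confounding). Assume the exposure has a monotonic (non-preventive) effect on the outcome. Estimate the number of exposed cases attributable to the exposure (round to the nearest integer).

about 219 cases

p₁ = P(outcome | exposed) = 276/1295 = 0.21313
p₀ = P(outcome | unexposed) = 63/1428 = 0.044118
PN = (p₁ − p₀)/p₁ = (0.21313 − 0.044118) / 0.21313 ≈ 0.79300.
Attributable cases ≈ PN × (exposed cases) = 0.79300 × 276 ≈ 218.87.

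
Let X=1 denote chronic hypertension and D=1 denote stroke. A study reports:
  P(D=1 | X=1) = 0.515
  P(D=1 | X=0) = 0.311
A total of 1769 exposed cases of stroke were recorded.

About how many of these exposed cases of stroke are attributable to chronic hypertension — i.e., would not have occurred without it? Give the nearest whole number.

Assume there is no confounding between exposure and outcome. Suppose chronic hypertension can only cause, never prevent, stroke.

Let p₁ = 0.515, p₀ = 0.311.
PN = (p₁ − p₀)/p₁ = (0.515 − 0.311) / 0.515 ≈ 0.39612.
Attributable cases ≈ PN × (exposed cases) = 0.39612 × 1769 ≈ 700.73.

about 701 cases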